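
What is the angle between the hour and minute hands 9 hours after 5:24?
First find the time 9 hours after 5:24.
Total minutes: 5 x 60 + 24 + 9 x 60 + 0 = 864.
864 mod 720 = 144 minutes = 2:24.
Now compute the angle at 2:24:
Hour hand: 2 x 30 + 24 x 0.5 = 72 degrees
Minute hand: 24 x 6 = 144 degrees
Difference: |72 - 144| = 72 degrees
The angle is 72 degrees

Final answer: 72 degrees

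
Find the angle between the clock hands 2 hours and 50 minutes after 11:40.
First find the time 2 hours and 50 minutes after 11:40.
Total minutes: 11 x 60 + 40 + 2 x 60 + 50 = 870.
870 mod 720 = 150 minutes = 2:30.
Now compute the angle at 2:30:
Hour hand: 2 x 30 + 30 x 0.5 = 75 degrees
Minute hand: 30 x 6 = 180 degrees
Difference: |75 - 180| = 105 degrees
The angle is 105 degrees

Final answer: 105 degrees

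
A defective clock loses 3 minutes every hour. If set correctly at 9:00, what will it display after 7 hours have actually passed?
For every 60 true minutes, the faulty clock advances 60 - 3 = 57 minutes.
True elapsed: 7 hours = 420 minutes.
Faulty clock advances: 420 x 57/60 = 399 minutes (drift: 21 minutes behind).
Shown time: 9:00 + 399 minutes = 3:39.

Final answer: 3:39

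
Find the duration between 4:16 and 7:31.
From 4:16 to 7:31:
(7 x 60 + 31) - (4 x 60 + 16) = 451 - 256 = 195 minutes
= 3 hours and 15 minutes

Final answer: 3 hours and 15 minutes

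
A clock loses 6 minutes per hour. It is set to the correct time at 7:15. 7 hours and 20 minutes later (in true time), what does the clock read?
For every 60 true minutes, the faulty clock advances 60 - 6 = 54 minutes.
True elapsed: 7 hours and 20 minutes = 440 minutes.
Faulty clock advances: 440 x 54/60 = 396 minutes (drift: 44 minutes behind).
Shown time: 7:15 + 396 minutes = 1:51.

Final answer: 1:51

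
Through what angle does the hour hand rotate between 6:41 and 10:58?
The hour hand moves 0.5 degrees per minute.
Time elapsed: 10:58 - 6:41 = 257 minutes
Angular displacement: 257 x 0.5 = 128.5 degrees

Final answer: 128.5 degrees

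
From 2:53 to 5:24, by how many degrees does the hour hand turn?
The hour hand moves 0.5 degrees per minute.
Time elapsed: 5:24 - 2:53 = 151 minutes
Angular displacement: 151 x 0.5 = 75.5 degrees

Final answer: 75.5 degrees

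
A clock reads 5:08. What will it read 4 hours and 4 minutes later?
Starting time: 5:08
Adding 4 minutes to 8 minutes: 8 + 4 = 12 minutes
Adding 4 hours: 5 + 4 = 9
Final time: 9:12

Final answer: 9:12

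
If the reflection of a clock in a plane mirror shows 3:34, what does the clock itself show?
Reflection across the vertical (12-6) axis maps a hand at angle A degrees to (360 - A) degrees, which sends a reading of T minutes past 12:00 to (720 - T) minutes past 12:00.
Mirror reads 3:34 = 214 minutes past 12:00.
Actual time: (720 - 214) mod 720 = 506 minutes = 8:26.

Final answer: 8:26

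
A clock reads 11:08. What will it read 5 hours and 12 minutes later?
Starting time: 11:08
Adding 12 minutes to 8 minutes: 8 + 12 = 20 minutes
Adding 5 hours: 11 + 5 = 16 - 12 = 4
Final time: 4:20

Final answer: 4:20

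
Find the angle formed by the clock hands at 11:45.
Hour hand position: 11 x 30 + 45 x 0.5 = 352.5 degrees
Minute hand position: 45 x 6 = 270 degrees
Difference: |352.5 - 270| = 82.5 degrees
The angle between the hands is 82.5 degrees

Final answer: 82.5 degrees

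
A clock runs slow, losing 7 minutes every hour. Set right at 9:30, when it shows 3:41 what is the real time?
For every 60 true minutes, the faulty clock advances 53 minutes, so 1 faulty-clock minute corresponds to 60/53 true minutes.
From 9:30 to 3:41 on the faulty dial is 371 minutes.
True elapsed: 371 x 60/53 = 420 minutes = 7 hours.
True time: 9:30 + 7 hours = 4:30.

Final answer: 4:30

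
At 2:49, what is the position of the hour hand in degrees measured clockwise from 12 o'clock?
The hour hand moves 30 degrees per hour and 0.5 degrees per minute.
At 2:49: (2) x 30 + 49 x 0.5 = 60 + 24.5 = 84.5 degrees

Final answer: 84.5 degrees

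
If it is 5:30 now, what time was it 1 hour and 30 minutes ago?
Starting time: 5:30 = 330 total minutes past 12:00
Subtracting: 1 hour and 30 minutes = 90 minutes
330 - 90 = 240 minutes
= 4 hours past 12:00 = 4:00

Final answer: 4:00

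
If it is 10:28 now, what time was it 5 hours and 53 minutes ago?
Starting time: 10:28 = 628 total minutes past 12:00
Subtracting: 5 hours and 53 minutes = 353 minutes
628 - 353 = 275 minutes
= 4 hours and 35 minutes past 12:00 = 4:35

Final answer: 4:35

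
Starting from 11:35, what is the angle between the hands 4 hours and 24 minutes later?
First find the time 4 hours and 24 minutes after 11:35.
Total minutes: 11 x 60 + 35 + 4 x 60 + 24 = 959.
959 mod 720 = 239 minutes = 3:59.
Now compute the angle at 3:59:
Hour hand: 3 x 30 + 59 x 0.5 = 119.5 degrees
Minute hand: 59 x 6 = 354 degrees
Difference: |119.5 - 354| = 234.5 degrees
Smaller angle: 360 - 234.5 = 125.5 degrees

Final answer: 125.5 degrees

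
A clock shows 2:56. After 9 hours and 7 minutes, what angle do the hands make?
First find the time 9 hours and 7 minutes after 2:56.
Total minutes: 2 x 60 + 56 + 9 x 60 + 7 = 723.
723 mod 720 = 3 minutes = 12:03.
Now compute the angle at 12:03:
Hour hand: 0 x 30 + 3 x 0.5 = 1.5 degrees
Minute hand: 3 x 6 = 18 degrees
Difference: |1.5 - 18| = 16.5 degrees
The angle is 16.5 degrees

Final answer: 16.5 degrees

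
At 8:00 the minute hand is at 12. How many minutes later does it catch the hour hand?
The minute hand gains 5.5 degrees per minute on the hour hand.
At 8:00, the hour hand is at 240 degrees and the minute hand is at 0 degrees.
The gap is 240 degrees. Time to close: 240/5.5 = 60 x 8/11 = 43.64 minutes.
The hands overlap at 43.64 minutes past 8:00.

Final answer: 43.64 minutes past 8:00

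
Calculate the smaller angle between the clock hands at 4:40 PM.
Hour hand position: 4 x 30 + 40 x 0.5 = 140 degrees
Minute hand position: 40 x 6 = 240 degrees
Difference: |140 - 240| = 100 degrees
The angle between the hands is 100 degrees

Final answer: 100 degrees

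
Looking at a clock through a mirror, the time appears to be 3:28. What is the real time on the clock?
Reflection across the vertical (12-6) axis maps a hand at angle A degrees to (360 - A) degrees, which sends a reading of T minutes past 12:00 to (720 - T) minutes past 12:00.
Mirror reads 3:28 = 208 minutes past 12:00.
Actual time: (720 - 208) mod 720 = 512 minutes = 8:32.

Final answer: 8:32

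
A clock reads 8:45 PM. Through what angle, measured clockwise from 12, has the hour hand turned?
The hour hand moves 30 degrees per hour and 0.5 degrees per minute.
At 8:45: (8) x 30 + 45 x 0.5 = 240 + 22.5 = 262.5 degrees

Final answer: 262.5 degrees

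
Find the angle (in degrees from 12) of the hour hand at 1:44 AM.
The hour hand moves 30 degrees per hour and 0.5 degrees per minute.
At 1:44: (1) x 30 + 44 x 0.5 = 30 + 22 = 52 degrees

Final answer: 52 degrees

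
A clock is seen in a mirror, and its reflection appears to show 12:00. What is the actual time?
Reflection across the vertical (12-6) axis maps a hand at angle A degrees to (360 - A) degrees, which sends a reading of T minutes past 12:00 to (720 - T) minutes past 12:00.
Mirror reads 12:00 = 0 minutes past 12:00.
Actual time: (720 - 0) mod 720 = 0 minutes = 12:00.

Final answer: 12:00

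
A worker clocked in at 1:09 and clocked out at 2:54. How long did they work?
From 1:09 to 2:54:
(2 x 60 + 54) - (1 x 60 + 9) = 174 - 69 = 105 minutes
= 1 hour and 45 minutes

Final answer: 1 hour and 45 minutes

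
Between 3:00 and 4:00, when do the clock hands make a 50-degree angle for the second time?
At t minutes past 3:00, the hour hand is at 30 x 3 + 0.5t degrees and the minute hand is at 6t degrees.
The smaller angle between them is 50 degrees when |30H - 5.5t| = 50 or |30H - 5.5t| = 310.
With H = 3, solve 30 x 3 - 5.5t = +/- target for each target:
  t = (30 x 3 - 50) / 5.5 = 7.27
  t = (30 x 3 + 50) / 5.5 = 25.45
  t = (30 x 3 - 310) / 5.5 = -40 (outside (0, 60))
  t = (30 x 3 + 310) / 5.5 = 72.73 (outside (0, 60))
Valid solutions in (0, 60): {7.27, 25.45} minutes.
The second occurrence is t = 25.45 minutes.
The hands form a 50-degree angle at 25.45 minutes past 3:00.

Final answer: 25.45 minutes past 3:00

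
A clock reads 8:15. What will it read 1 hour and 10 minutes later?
Starting time: 8:15
Adding 10 minutes to 15 minutes: 15 + 10 = 25 minutes
Adding 1 hour: 8 + 1 = 9
Final time: 9:25

Final answer: 9:25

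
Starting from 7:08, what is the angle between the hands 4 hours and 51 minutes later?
First find the time 4 hours and 51 minutes after 7:08.
Total minutes: 7 x 60 + 8 + 4 x 60 + 51 = 719.
719 mod 720 = 719 minutes = 11:59.
Now compute the angle at 11:59:
Hour hand: 11 x 30 + 59 x 0.5 = 359.5 degrees
Minute hand: 59 x 6 = 354 degrees
Difference: |359.5 - 354| = 5.5 degrees
The angle is 5.5 degrees

Final answer: 5.5 degrees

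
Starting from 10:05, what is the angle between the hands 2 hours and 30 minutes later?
First find the time 2 hours and 30 minutes after 10:05.
Total minutes: 10 x 60 + 5 + 2 x 60 + 30 = 755.
755 mod 720 = 35 minutes = 12:35.
Now compute the angle at 12:35:
Hour hand: 0 x 30 + 35 x 0.5 = 17.5 degrees
Minute hand: 35 x 6 = 210 degrees
Difference: |17.5 - 210| = 192.5 degrees
Smaller angle: 360 - 192.5 = 167.5 degrees

Final answer: 167.5 degrees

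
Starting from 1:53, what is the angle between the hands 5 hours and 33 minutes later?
First find the time 5 hours and 33 minutes after 1:53.
Total minutes: 1 x 60 + 53 + 5 x 60 + 33 = 446.
446 mod 720 = 446 minutes = 7:26.
Now compute the angle at 7:26:
Hour hand: 7 x 30 + 26 x 0.5 = 223 degrees
Minute hand: 26 x 6 = 156 degrees
Difference: |223 - 156| = 67 degrees
The angle is 67 degrees

Final answer: 67 degrees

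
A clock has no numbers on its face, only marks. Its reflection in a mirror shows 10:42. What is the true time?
Reflection across the vertical (12-6) axis maps a hand at angle A degrees to (360 - A) degrees, which sends a reading of T minutes past 12:00 to (720 - T) minutes past 12:00.
Mirror reads 10:42 = 642 minutes past 12:00.
Actual time: (720 - 642) mod 720 = 78 minutes = 1:18.

Final answer: 1:18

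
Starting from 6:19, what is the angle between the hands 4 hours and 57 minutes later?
First find the time 4 hours and 57 minutes after 6:19.
Total minutes: 6 x 60 + 19 + 4 x 60 + 57 = 676.
676 mod 720 = 676 minutes = 11:16.
Now compute the angle at 11:16:
Hour hand: 11 x 30 + 16 x 0.5 = 338 degrees
Minute hand: 16 x 6 = 96 degrees
Difference: |338 - 96| = 242 degrees
Smaller angle: 360 - 242 = 118 degrees

Final answer: 118 degrees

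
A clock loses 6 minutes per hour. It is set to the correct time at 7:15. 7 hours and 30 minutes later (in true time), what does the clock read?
For every 60 true minutes, the faulty clock advances 60 - 6 = 54 minutes.
True elapsed: 7 hours and 30 minutes = 450 minutes.
Faulty clock advances: 450 x 54/60 = 405 minutes (drift: 45 minutes behind).
Shown time: 7:15 + 405 minutes = 2:00.

Final answer: 2:00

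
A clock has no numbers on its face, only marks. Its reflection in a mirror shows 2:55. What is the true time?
Reflection across the vertical (12-6) axis maps a hand at angle A degrees to (360 - A) degrees, which sends a reading of T minutes past 12:00 to (720 - T) minutes past 12:00.
Mirror reads 2:55 = 175 minutes past 12:00.
Actual time: (720 - 175) mod 720 = 545 minutes = 9:05.

Final answer: 9:05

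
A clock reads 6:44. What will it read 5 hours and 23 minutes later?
Starting time: 6:44
Adding 23 minutes to 44 minutes: 44 + 23 = 67 minutes = 1 hour and 7 minutes
Adding 5 hours: 6 + 5 + 1 (carry) = 12
Final time: 12:07

Final answer: 12:07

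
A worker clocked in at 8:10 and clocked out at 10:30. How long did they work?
From 8:10 to 10:30:
(10 x 60 + 30) - (8 x 60 + 10) = 630 - 490 = 140 minutes
= 2 hours and 20 minutes

Final answer: 2 hours and 20 minutes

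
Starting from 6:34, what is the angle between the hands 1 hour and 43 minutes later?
First find the time 1 hour and 43 minutes after 6:34.
Total minutes: 6 x 60 + 34 + 1 x 60 + 43 = 497.
497 mod 720 = 497 minutes = 8:17.
Now compute the angle at 8:17:
Hour hand: 8 x 30 + 17 x 0.5 = 248.5 degrees
Minute hand: 17 x 6 = 102 degrees
Difference: |248.5 - 102| = 146.5 degrees
The angle is 146.5 degrees

Final answer: 146.5 degrees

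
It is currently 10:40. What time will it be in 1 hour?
Starting time: 10:40
Adding 0 minutes to 40 minutes: 40 + 0 = 40 minutes
Adding 1 hour: 10 + 1 = 11
Final time: 11:40

Final answer: 11:40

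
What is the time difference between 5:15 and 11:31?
From 5:15 to 11:31:
(11 x 60 + 31) - (5 x 60 + 15) = 691 - 315 = 376 minutes
= 6 hours and 16 minutes

Final answer: 6 hours and 16 minutes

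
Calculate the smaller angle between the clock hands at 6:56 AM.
Hour hand position: 6 x 30 + 56 x 0.5 = 208 degrees
Minute hand position: 56 x 6 = 336 degrees
Difference: |208 - 336| = 128 degrees
The angle between the hands is 128 degrees

Final answer: 128 degrees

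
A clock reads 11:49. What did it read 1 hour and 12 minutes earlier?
Starting time: 11:49 = 709 total minutes past 12:00
Subtracting: 1 hour and 12 minutes = 72 minutes
709 - 72 = 637 minutes
= 10 hours and 37 minutes past 12:00 = 10:37

Final answer: 10:37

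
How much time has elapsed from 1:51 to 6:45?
From 1:51 to 6:45:
(6 x 60 + 45) - (1 x 60 + 51) = 405 - 111 = 294 minutes
= 4 hours and 54 minutes

Final answer: 4 hours and 54 minutes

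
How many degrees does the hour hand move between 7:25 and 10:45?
The hour hand moves 0.5 degrees per minute.
Time elapsed: 10:45 - 7:25 = 200 minutes
Angular displacement: 200 x 0.5 = 100 degrees

Final answer: 100 degrees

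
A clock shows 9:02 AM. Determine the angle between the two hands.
Hour hand position: 9 x 30 + 2 x 0.5 = 271 degrees
Minute hand position: 2 x 6 = 12 degrees
Difference: |271 - 12| = 259 degrees
Since 259 > 180, the smaller angle is 360 - 259 = 101 degrees

Final answer: 101 degrees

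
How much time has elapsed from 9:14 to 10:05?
From 9:14 to 10:05:
(10 x 60 + 5) - (9 x 60 + 14) = 605 - 554 = 51 minutes
= 51 minutes

Final answer: 51 minutes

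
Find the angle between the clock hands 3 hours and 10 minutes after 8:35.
First find the time 3 hours and 10 minutes after 8:35.
Total minutes: 8 x 60 + 35 + 3 x 60 + 10 = 705.
705 mod 720 = 705 minutes = 11:45.
Now compute the angle at 11:45:
Hour hand: 11 x 30 + 45 x 0.5 = 352.5 degrees
Minute hand: 45 x 6 = 270 degrees
Difference: |352.5 - 270| = 82.5 degrees
The angle is 82.5 degrees

Final answer: 82.5 degrees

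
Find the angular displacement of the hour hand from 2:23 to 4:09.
The hour hand moves 0.5 degrees per minute.
Time elapsed: 4:09 - 2:23 = 106 minutes
Angular displacement: 106 x 0.5 = 53 degrees

Final answer: 53 degrees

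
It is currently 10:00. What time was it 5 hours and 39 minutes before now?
Starting time: 10:00 = 600 total minutes past 12:00
Subtracting: 5 hours and 39 minutes = 339 minutes
600 - 339 = 261 minutes
= 4 hours and 21 minutes past 12:00 = 4:21

Final answer: 4:21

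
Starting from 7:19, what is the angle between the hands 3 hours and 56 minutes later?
First find the time 3 hours and 56 minutes after 7:19.
Total minutes: 7 x 60 + 19 + 3 x 60 + 56 = 675.
675 mod 720 = 675 minutes = 11:15.
Now compute the angle at 11:15:
Hour hand: 11 x 30 + 15 x 0.5 = 337.5 degrees
Minute hand: 15 x 6 = 90 degrees
Difference: |337.5 - 90| = 247.5 degrees
Smaller angle: 360 - 247.5 = 112.5 degrees

Final answer: 112.5 degrees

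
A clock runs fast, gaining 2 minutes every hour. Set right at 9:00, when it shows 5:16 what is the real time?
For every 60 true minutes, the faulty clock advances 62 minutes, so 1 faulty-clock minute corresponds to 60/62 true minutes.
From 9:00 to 5:16 on the faulty dial is 496 minutes.
True elapsed: 496 x 60/62 = 480 minutes = 8 hours.
True time: 9:00 + 8 hours = 5:00.

Final answer: 5:00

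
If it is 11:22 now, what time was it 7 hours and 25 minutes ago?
Starting time: 11:22 = 682 total minutes past 12:00
Subtracting: 7 hours and 25 minutes = 445 minutes
682 - 445 = 237 minutes
= 3 hours and 57 minutes past 12:00 = 3:57

Final answer: 3:57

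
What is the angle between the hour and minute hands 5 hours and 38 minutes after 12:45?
First find the time 5 hours and 38 minutes after 12:45.
Total minutes: 12 x 60 + 45 + 5 x 60 + 38 = 1103.
1103 mod 720 = 383 minutes = 6:23.
Now compute the angle at 6:23:
Hour hand: 6 x 30 + 23 x 0.5 = 191.5 degrees
Minute hand: 23 x 6 = 138 degrees
Difference: |191.5 - 138| = 53.5 degrees
The angle is 53.5 degrees

Final answer: 53.5 degrees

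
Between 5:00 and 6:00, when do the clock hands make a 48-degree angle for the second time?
At t minutes past 5:00, the hour hand is at 30 x 5 + 0.5t degrees and the minute hand is at 6t degrees.
The smaller angle between them is 48 degrees when |30H - 5.5t| = 48 or |30H - 5.5t| = 312.
With H = 5, solve 30 x 5 - 5.5t = +/- target for each target:
  t = (30 x 5 - 48) / 5.5 = 18.55
  t = (30 x 5 + 48) / 5.5 = 36
  t = (30 x 5 - 312) / 5.5 = -29.45 (outside (0, 60))
  t = (30 x 5 + 312) / 5.5 = 84 (outside (0, 60))
Valid solutions in (0, 60): {18.55, 36} minutes.
The second occurrence is t = 36 minutes.
The hands form a 48-degree angle at 36 minutes past 5:00.

Final answer: 36 minutes past 5:00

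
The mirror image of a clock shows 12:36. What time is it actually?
Reflection across the vertical (12-6) axis maps a hand at angle A degrees to (360 - A) degrees, which sends a reading of T minutes past 12:00 to (720 - T) minutes past 12:00.
Mirror reads 12:36 = 36 minutes past 12:00.
Actual time: (720 - 36) mod 720 = 684 minutes = 11:24.

Final answer: 11:24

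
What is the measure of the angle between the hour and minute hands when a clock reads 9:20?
Hour hand position: 9 x 30 + 20 x 0.5 = 280 degrees
Minute hand position: 20 x 6 = 120 degrees
Difference: |280 - 120| = 160 degrees
The angle between the hands is 160 degrees

Final answer: 160 degrees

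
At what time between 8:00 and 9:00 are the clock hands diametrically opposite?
For hands to be 180 degrees apart: |30H - 5.5t| = 180
With H = 8: t = (30 x 8 + 180)/5.5 = 76.36 or t = (30 x 8 - 180)/5.5 = 10.91
First valid solution (0 < t < 60): t = 10.91 minutes
The hands are opposite at 10.91 minutes past 8:00.

Final answer: 10.91 minutes past 8:00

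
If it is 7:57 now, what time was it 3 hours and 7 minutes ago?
Starting time: 7:57 = 477 total minutes past 12:00
Subtracting: 3 hours and 7 minutes = 187 minutes
477 - 187 = 290 minutes
= 4 hours and 50 minutes past 12:00 = 4:50

Final answer: 4:50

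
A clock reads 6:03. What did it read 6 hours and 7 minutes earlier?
Starting time: 6:03 = 363 total minutes past 12:00
Subtracting: 6 hours and 7 minutes = 367 minutes
363 - 367 = -4 (negative, add 12 hours = 720) = 716 minutes
= 11 hours and 56 minutes past 12:00 = 11:56

Final answer: 11:56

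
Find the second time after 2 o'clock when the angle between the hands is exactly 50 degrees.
At t minutes past 2:00, the hour hand is at 30 x 2 + 0.5t degrees and the minute hand is at 6t degrees.
The smaller angle between them is 50 degrees when |30H - 5.5t| = 50 or |30H - 5.5t| = 310.
With H = 2, solve 30 x 2 - 5.5t = +/- target for each target:
  t = (30 x 2 - 50) / 5.5 = 1.82
  t = (30 x 2 + 50) / 5.5 = 20
  t = (30 x 2 - 310) / 5.5 = -45.45 (outside (0, 60))
  t = (30 x 2 + 310) / 5.5 = 67.27 (outside (0, 60))
Valid solutions in (0, 60): {1.82, 20} minutes.
The second occurrence is t = 20 minutes.
The hands form a 50-degree angle at 20 minutes past 2:00.

Final answer: 20 minutes past 2:00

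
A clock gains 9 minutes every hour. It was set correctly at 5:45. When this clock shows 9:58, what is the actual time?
For every 60 true minutes, the faulty clock advances 69 minutes, so 1 faulty-clock minute corresponds to 60/69 true minutes.
From 5:45 to 9:58 on the faulty dial is 253 minutes.
True elapsed: 253 x 60/69 = 220 minutes = 3 hours and 40 minutes.
True time: 5:45 + 3 hours and 40 minutes = 9:25.

Final answer: 9:25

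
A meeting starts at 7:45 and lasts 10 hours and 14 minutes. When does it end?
Starting time: 7:45
Adding 14 minutes to 45 minutes: 45 + 14 = 59 minutes
Adding 10 hours: 7 + 10 = 17 - 12 = 5
Final time: 5:59

Final answer: 5:59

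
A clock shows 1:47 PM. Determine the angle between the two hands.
Hour hand position: 1 x 30 + 47 x 0.5 = 53.5 degrees
Minute hand position: 47 x 6 = 282 degrees
Difference: |53.5 - 282| = 228.5 degrees
Since 228.5 > 180, the smaller angle is 360 - 228.5 = 131.5 degrees

Final answer: 131.5 degrees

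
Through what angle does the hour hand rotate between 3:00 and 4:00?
The hour hand moves 0.5 degrees per minute.
Time elapsed: 4:00 - 3:00 = 60 minutes
Angular displacement: 60 x 0.5 = 30 degrees

Final answer: 30 degrees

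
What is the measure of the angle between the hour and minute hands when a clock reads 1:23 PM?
Hour hand position: 1 x 30 + 23 x 0.5 = 41.5 degrees
Minute hand position: 23 x 6 = 138 degrees
Difference: |41.5 - 138| = 96.5 degrees
The angle between the hands is 96.5 degrees

Final answer: 96.5 degrees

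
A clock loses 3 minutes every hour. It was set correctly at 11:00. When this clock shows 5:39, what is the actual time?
For every 60 true minutes, the faulty clock advances 57 minutes, so 1 faulty-clock minute corresponds to 60/57 true minutes.
From 11:00 to 5:39 on the faulty dial is 399 minutes.
True elapsed: 399 x 60/57 = 420 minutes = 7 hours.
True time: 11:00 + 7 hours = 6:00.

Final answer: 6:00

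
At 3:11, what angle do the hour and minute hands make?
Hour hand position: 3 x 30 + 11 x 0.5 = 95.5 degrees
Minute hand position: 11 x 6 = 66 degrees
Difference: |95.5 - 66| = 29.5 degrees
The angle between the hands is 29.5 degrees

Final answer: 29.5 degrees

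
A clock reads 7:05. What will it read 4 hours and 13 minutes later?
Starting time: 7:05
Adding 13 minutes to 5 minutes: 5 + 13 = 18 minutes
Adding 4 hours: 7 + 4 = 11
Final time: 11:18

Final answer: 11:18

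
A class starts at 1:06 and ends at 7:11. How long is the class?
From 1:06 to 7:11:
(7 x 60 + 11) - (1 x 60 + 6) = 431 - 66 = 365 minutes
= 6 hours and 5 minutes

Final answer: 6 hours and 5 minutes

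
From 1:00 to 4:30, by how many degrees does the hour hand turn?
The hour hand moves 0.5 degrees per minute.
Time elapsed: 4:30 - 1:00 = 210 minutes
Angular displacement: 210 x 0.5 = 105 degrees

Final answer: 105 degrees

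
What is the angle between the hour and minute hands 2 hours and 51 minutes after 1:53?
First find the time 2 hours and 51 minutes after 1:53.
Total minutes: 1 x 60 + 53 + 2 x 60 + 51 = 284.
284 mod 720 = 284 minutes = 4:44.
Now compute the angle at 4:44:
Hour hand: 4 x 30 + 44 x 0.5 = 142 degrees
Minute hand: 44 x 6 = 264 degrees
Difference: |142 - 264| = 122 degrees
The angle is 122 degrees

Final answer: 122 degrees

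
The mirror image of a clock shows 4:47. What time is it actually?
Reflection across the vertical (12-6) axis maps a hand at angle A degrees to (360 - A) degrees, which sends a reading of T minutes past 12:00 to (720 - T) minutes past 12:00.
Mirror reads 4:47 = 287 minutes past 12:00.
Actual time: (720 - 287) mod 720 = 433 minutes = 7:13.

Final answer: 7:13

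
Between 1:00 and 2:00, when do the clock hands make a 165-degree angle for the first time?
At t minutes past 1:00, the hour hand is at 30 x 1 + 0.5t degrees and the minute hand is at 6t degrees.
The smaller angle between them is 165 degrees when |30H - 5.5t| = 165 or |30H - 5.5t| = 195.
With H = 1, solve 30 x 1 - 5.5t = +/- target for each target:
  t = (30 x 1 - 165) / 5.5 = -24.55 (outside (0, 60))
  t = (30 x 1 + 165) / 5.5 = 35.45
  t = (30 x 1 - 195) / 5.5 = -30 (outside (0, 60))
  t = (30 x 1 + 195) / 5.5 = 40.91
Valid solutions in (0, 60): {35.45, 40.91} minutes.
The first occurrence is t = 35.45 minutes.
The hands form a 165-degree angle at 35.45 minutes past 1:00.

Final answer: 35.45 minutes past 1:00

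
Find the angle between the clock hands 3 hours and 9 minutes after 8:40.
First find the time 3 hours and 9 minutes after 8:40.
Total minutes: 8 x 60 + 40 + 3 x 60 + 9 = 709.
709 mod 720 = 709 minutes = 11:49.
Now compute the angle at 11:49:
Hour hand: 11 x 30 + 49 x 0.5 = 354.5 degrees
Minute hand: 49 x 6 = 294 degrees
Difference: |354.5 - 294| = 60.5 degrees
The angle is 60.5 degrees

Final answer: 60.5 degrees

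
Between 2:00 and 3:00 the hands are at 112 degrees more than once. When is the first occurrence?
At t minutes past 2:00, the hour hand is at 30 x 2 + 0.5t degrees and the minute hand is at 6t degrees.
The smaller angle between them is 112 degrees when |30H - 5.5t| = 112 or |30H - 5.5t| = 248.
With H = 2, solve 30 x 2 - 5.5t = +/- target for each target:
  t = (30 x 2 - 112) / 5.5 = -9.45 (outside (0, 60))
  t = (30 x 2 + 112) / 5.5 = 31.27
  t = (30 x 2 - 248) / 5.5 = -34.18 (outside (0, 60))
  t = (30 x 2 + 248) / 5.5 = 56
Valid solutions in (0, 60): {31.27, 56} minutes.
The first occurrence is t = 31.27 minutes.
The hands form a 112-degree angle at 31.27 minutes past 2:00.

Final answer: 31.27 minutes past 2:00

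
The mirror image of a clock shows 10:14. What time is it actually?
Reflection across the vertical (12-6) axis maps a hand at angle A degrees to (360 - A) degrees, which sends a reading of T minutes past 12:00 to (720 - T) minutes past 12:00.
Mirror reads 10:14 = 614 minutes past 12:00.
Actual time: (720 - 614) mod 720 = 106 minutes = 1:46.

Final answer: 1:46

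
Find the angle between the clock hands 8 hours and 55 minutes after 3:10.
First find the time 8 hours and 55 minutes after 3:10.
Total minutes: 3 x 60 + 10 + 8 x 60 + 55 = 725.
725 mod 720 = 5 minutes = 12:05.
Now compute the angle at 12:05:
Hour hand: 0 x 30 + 5 x 0.5 = 2.5 degrees
Minute hand: 5 x 6 = 30 degrees
Difference: |2.5 - 30| = 27.5 degrees
The angle is 27.5 degrees

Final answer: 27.5 degrees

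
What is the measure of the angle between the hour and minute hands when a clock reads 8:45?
Hour hand position: 8 x 30 + 45 x 0.5 = 262.5 degrees
Minute hand position: 45 x 6 = 270 degrees
Difference: |262.5 - 270| = 7.5 degrees
The angle between the hands is 7.5 degrees

Final answer: 7.5 degrees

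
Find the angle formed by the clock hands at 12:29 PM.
Hour hand position: 0 x 30 + 29 x 0.5 = 14.5 degrees
Minute hand position: 29 x 6 = 174 degrees
Difference: |14.5 - 174| = 159.5 degrees
The angle between the hands is 159.5 degrees

Final answer: 159.5 degrees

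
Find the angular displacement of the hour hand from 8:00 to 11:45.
The hour hand moves 0.5 degrees per minute.
Time elapsed: 11:45 - 8:00 = 225 minutes
Angular displacement: 225 x 0.5 = 112.5 degrees

Final answer: 112.5 degrees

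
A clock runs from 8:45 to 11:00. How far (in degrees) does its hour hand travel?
The hour hand moves 0.5 degrees per minute.
Time elapsed: 11:00 - 8:45 = 135 minutes
Angular displacement: 135 x 0.5 = 67.5 degrees

Final answer: 67.5 degrees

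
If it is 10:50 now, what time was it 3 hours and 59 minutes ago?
Starting time: 10:50 = 650 total minutes past 12:00
Subtracting: 3 hours and 59 minutes = 239 minutes
650 - 239 = 411 minutes
= 6 hours and 51 minutes past 12:00 = 6:51

Final answer: 6:51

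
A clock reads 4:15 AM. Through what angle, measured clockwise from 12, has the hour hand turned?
The hour hand moves 30 degrees per hour and 0.5 degrees per minute.
At 4:15: (4) x 30 + 15 x 0.5 = 120 + 7.5 = 127.5 degrees

Final answer: 127.5 degrees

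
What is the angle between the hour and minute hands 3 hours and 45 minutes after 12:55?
First find the time 3 hours and 45 minutes after 12:55.
Total minutes: 12 x 60 + 55 + 3 x 60 + 45 = 1000.
1000 mod 720 = 280 minutes = 4:40.
Now compute the angle at 4:40:
Hour hand: 4 x 30 + 40 x 0.5 = 140 degrees
Minute hand: 40 x 6 = 240 degrees
Difference: |140 - 240| = 100 degrees
The angle is 100 degrees

Final answer: 100 degrees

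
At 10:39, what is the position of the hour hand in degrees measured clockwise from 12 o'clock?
The hour hand moves 30 degrees per hour and 0.5 degrees per minute.
At 10:39: (10) x 30 + 39 x 0.5 = 300 + 19.5 = 319.5 degrees

Final answer: 319.5 degrees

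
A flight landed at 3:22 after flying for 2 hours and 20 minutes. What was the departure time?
Starting time: 3:22 = 202 total minutes past 12:00
Subtracting: 2 hours and 20 minutes = 140 minutes
202 - 140 = 62 minutes
= 1 hour and 2 minutes past 12:00 = 1:02

Final answer: 1:02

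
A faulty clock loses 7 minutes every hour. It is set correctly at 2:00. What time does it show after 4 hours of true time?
For every 60 true minutes, the faulty clock advances 60 - 7 = 53 minutes.
True elapsed: 4 hours = 240 minutes.
Faulty clock advances: 240 x 53/60 = 212 minutes (drift: 28 minutes behind).
Shown time: 2:00 + 212 minutes = 5:32.

Final answer: 5:32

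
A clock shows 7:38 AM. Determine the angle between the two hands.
Hour hand position: 7 x 30 + 38 x 0.5 = 229 degrees
Minute hand position: 38 x 6 = 228 degrees
Difference: |229 - 228| = 1 degrees
The angle between the hands is 1 degrees

Final answer: 1 degrees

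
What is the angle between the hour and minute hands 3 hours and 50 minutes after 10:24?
First find the time 3 hours and 50 minutes after 10:24.
Total minutes: 10 x 60 + 24 + 3 x 60 + 50 = 854.
854 mod 720 = 134 minutes = 2:14.
Now compute the angle at 2:14:
Hour hand: 2 x 30 + 14 x 0.5 = 67 degrees
Minute hand: 14 x 6 = 84 degrees
Difference: |67 - 84| = 17 degrees
The angle is 17 degrees

Final answer: 17 degrees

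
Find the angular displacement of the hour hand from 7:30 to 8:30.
The hour hand moves 0.5 degrees per minute.
Time elapsed: 8:30 - 7:30 = 60 minutes
Angular displacement: 60 x 0.5 = 30 degrees

Final answer: 30 degrees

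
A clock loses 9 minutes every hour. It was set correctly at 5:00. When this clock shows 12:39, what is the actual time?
For every 60 true minutes, the faulty clock advances 51 minutes, so 1 faulty-clock minute corresponds to 60/51 true minutes.
From 5:00 to 12:39 on the faulty dial is 459 minutes.
True elapsed: 459 x 60/51 = 540 minutes = 9 hours.
True time: 5:00 + 9 hours = 2:00.

Final answer: 2:00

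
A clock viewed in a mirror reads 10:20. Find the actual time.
Reflection across the vertical (12-6) axis maps a hand at angle A degrees to (360 - A) degrees, which sends a reading of T minutes past 12:00 to (720 - T) minutes past 12:00.
Mirror reads 10:20 = 620 minutes past 12:00.
Actual time: (720 - 620) mod 720 = 100 minutes = 1:40.

Final answer: 1:40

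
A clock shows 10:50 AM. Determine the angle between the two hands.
Hour hand position: 10 x 30 + 50 x 0.5 = 325 degrees
Minute hand position: 50 x 6 = 300 degrees
Difference: |325 - 300| = 25 degrees
The angle between the hands is 25 degrees

Final answer: 25 degrees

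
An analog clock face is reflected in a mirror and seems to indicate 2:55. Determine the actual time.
Reflection across the vertical (12-6) axis maps a hand at angle A degrees to (360 - A) degrees, which sends a reading of T minutes past 12:00 to (720 - T) minutes past 12:00.
Mirror reads 2:55 = 175 minutes past 12:00.
Actual time: (720 - 175) mod 720 = 545 minutes = 9:05.

Final answer: 9:05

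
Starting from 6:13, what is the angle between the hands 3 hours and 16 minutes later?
First find the time 3 hours and 16 minutes after 6:13.
Total minutes: 6 x 60 + 13 + 3 x 60 + 16 = 569.
569 mod 720 = 569 minutes = 9:29.
Now compute the angle at 9:29:
Hour hand: 9 x 30 + 29 x 0.5 = 284.5 degrees
Minute hand: 29 x 6 = 174 degrees
Difference: |284.5 - 174| = 110.5 degrees
The angle is 110.5 degrees

Final answer: 110.5 degrees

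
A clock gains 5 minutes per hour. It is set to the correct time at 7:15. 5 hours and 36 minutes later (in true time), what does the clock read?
For every 60 true minutes, the faulty clock advances 60 + 5 = 65 minutes.
True elapsed: 5 hours and 36 minutes = 336 minutes.
Faulty clock advances: 336 x 65/60 = 364 minutes (drift: 28 minutes ahead).
Shown time: 7:15 + 364 minutes = 1:19.

Final answer: 1:19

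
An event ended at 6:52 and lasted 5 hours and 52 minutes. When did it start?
Starting time: 6:52 = 412 total minutes past 12:00
Subtracting: 5 hours and 52 minutes = 352 minutes
412 - 352 = 60 minutes
= 1 hour past 12:00 = 1:00

Final answer: 1:00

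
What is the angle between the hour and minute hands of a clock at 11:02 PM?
Hour hand position: 11 x 30 + 2 x 0.5 = 331 degrees
Minute hand position: 2 x 6 = 12 degrees
Difference: |331 - 12| = 319 degrees
Since 319 > 180, the smaller angle is 360 - 319 = 41 degrees

Final answer: 41 degrees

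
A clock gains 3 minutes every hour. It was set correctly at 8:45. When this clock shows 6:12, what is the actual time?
For every 60 true minutes, the faulty clock advances 63 minutes, so 1 faulty-clock minute corresponds to 60/63 true minutes.
From 8:45 to 6:12 on the faulty dial is 567 minutes.
True elapsed: 567 x 60/63 = 540 minutes = 9 hours.
True time: 8:45 + 9 hours = 5:45.

Final answer: 5:45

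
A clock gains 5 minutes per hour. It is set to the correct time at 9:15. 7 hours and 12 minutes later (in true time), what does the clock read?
For every 60 true minutes, the faulty clock advances 60 + 5 = 65 minutes.
True elapsed: 7 hours and 12 minutes = 432 minutes.
Faulty clock advances: 432 x 65/60 = 468 minutes (drift: 36 minutes ahead).
Shown time: 9:15 + 468 minutes = 5:03.

Final answer: 5:03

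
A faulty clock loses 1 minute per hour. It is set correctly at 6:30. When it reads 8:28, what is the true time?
For every 60 true minutes, the faulty clock advances 59 minutes, so 1 faulty-clock minute corresponds to 60/59 true minutes.
From 6:30 to 8:28 on the faulty dial is 118 minutes.
True elapsed: 118 x 60/59 = 120 minutes = 2 hours.
True time: 6:30 + 2 hours = 8:30.

Final answer: 8:30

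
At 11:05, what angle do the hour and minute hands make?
Hour hand position: 11 x 30 + 5 x 0.5 = 332.5 degrees
Minute hand position: 5 x 6 = 30 degrees
Difference: |332.5 - 30| = 302.5 degrees
Since 302.5 > 180, the smaller angle is 360 - 302.5 = 57.5 degrees

Final answer: 57.5 degrees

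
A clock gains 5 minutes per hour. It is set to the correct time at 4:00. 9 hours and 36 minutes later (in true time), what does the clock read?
For every 60 true minutes, the faulty clock advances 60 + 5 = 65 minutes.
True elapsed: 9 hours and 36 minutes = 576 minutes.
Faulty clock advances: 576 x 65/60 = 624 minutes (drift: 48 minutes ahead).
Shown time: 4:00 + 624 minutes = 2:24.

Final answer: 2:24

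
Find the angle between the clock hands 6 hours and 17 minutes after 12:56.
First find the time 6 hours and 17 minutes after 12:56.
Total minutes: 12 x 60 + 56 + 6 x 60 + 17 = 1153.
1153 mod 720 = 433 minutes = 7:13.
Now compute the angle at 7:13:
Hour hand: 7 x 30 + 13 x 0.5 = 216.5 degrees
Minute hand: 13 x 6 = 78 degrees
Difference: |216.5 - 78| = 138.5 degrees
The angle is 138.5 degrees

Final answer: 138.5 degrees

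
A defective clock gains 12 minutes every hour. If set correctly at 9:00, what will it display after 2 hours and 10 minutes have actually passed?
For every 60 true minutes, the faulty clock advances 60 + 12 = 72 minutes.
True elapsed: 2 hours and 10 minutes = 130 minutes.
Faulty clock advances: 130 x 72/60 = 156 minutes (drift: 26 minutes ahead).
Shown time: 9:00 + 156 minutes = 11:36.

Final answer: 11:36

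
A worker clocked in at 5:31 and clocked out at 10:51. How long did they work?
From 5:31 to 10:51:
(10 x 60 + 51) - (5 x 60 + 31) = 651 - 331 = 320 minutes
= 5 hours and 20 minutes

Final answer: 5 hours and 20 minutes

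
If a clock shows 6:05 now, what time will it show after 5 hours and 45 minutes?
Starting time: 6:05
Adding 45 minutes to 5 minutes: 5 + 45 = 50 minutes
Adding 5 hours: 6 + 5 = 11
Final time: 11:50

Final answer: 11:50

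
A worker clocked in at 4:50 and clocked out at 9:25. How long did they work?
From 4:50 to 9:25:
(9 x 60 + 25) - (4 x 60 + 50) = 565 - 290 = 275 minutes
= 4 hours and 35 minutes

Final answer: 4 hours and 35 minutes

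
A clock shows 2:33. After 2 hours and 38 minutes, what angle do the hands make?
First find the time 2 hours and 38 minutes after 2:33.
Total minutes: 2 x 60 + 33 + 2 x 60 + 38 = 311.
311 mod 720 = 311 minutes = 5:11.
Now compute the angle at 5:11:
Hour hand: 5 x 30 + 11 x 0.5 = 155.5 degrees
Minute hand: 11 x 6 = 66 degrees
Difference: |155.5 - 66| = 89.5 degrees
The angle is 89.5 degrees

Final answer: 89.5 degrees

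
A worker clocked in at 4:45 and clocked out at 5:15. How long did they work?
From 4:45 to 5:15:
(5 x 60 + 15) - (4 x 60 + 45) = 315 - 285 = 30 minutes
= 30 minutes

Final answer: 30 minutes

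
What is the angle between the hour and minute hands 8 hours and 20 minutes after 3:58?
First find the time 8 hours and 20 minutes after 3:58.
Total minutes: 3 x 60 + 58 + 8 x 60 + 20 = 738.
738 mod 720 = 18 minutes = 12:18.
Now compute the angle at 12:18:
Hour hand: 0 x 30 + 18 x 0.5 = 9 degrees
Minute hand: 18 x 6 = 108 degrees
Difference: |9 - 108| = 99 degrees
The angle is 99 degrees

Final answer: 99 degrees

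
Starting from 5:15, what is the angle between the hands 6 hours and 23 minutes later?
First find the time 6 hours and 23 minutes after 5:15.
Total minutes: 5 x 60 + 15 + 6 x 60 + 23 = 698.
698 mod 720 = 698 minutes = 11:38.
Now compute the angle at 11:38:
Hour hand: 11 x 30 + 38 x 0.5 = 349 degrees
Minute hand: 38 x 6 = 228 degrees
Difference: |349 - 228| = 121 degrees
The angle is 121 degrees

Final answer: 121 degrees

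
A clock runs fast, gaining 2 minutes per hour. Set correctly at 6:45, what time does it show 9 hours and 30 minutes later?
For every 60 true minutes, the faulty clock advances 60 + 2 = 62 minutes.
True elapsed: 9 hours and 30 minutes = 570 minutes.
Faulty clock advances: 570 x 62/60 = 589 minutes (drift: 19 minutes ahead).
Shown time: 6:45 + 589 minutes = 4:34.

Final answer: 4:34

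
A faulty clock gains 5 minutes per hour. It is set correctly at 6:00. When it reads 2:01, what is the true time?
For every 60 true minutes, the faulty clock advances 65 minutes, so 1 faulty-clock minute corresponds to 60/65 true minutes.
From 6:00 to 2:01 on the faulty dial is 481 minutes.
True elapsed: 481 x 60/65 = 444 minutes = 7 hours and 24 minutes.
True time: 6:00 + 7 hours and 24 minutes = 1:24.

Final answer: 1:24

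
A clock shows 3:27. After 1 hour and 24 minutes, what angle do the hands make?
First find the time 1 hour and 24 minutes after 3:27.
Total minutes: 3 x 60 + 27 + 1 x 60 + 24 = 291.
291 mod 720 = 291 minutes = 4:51.
Now compute the angle at 4:51:
Hour hand: 4 x 30 + 51 x 0.5 = 145.5 degrees
Minute hand: 51 x 6 = 306 degrees
Difference: |145.5 - 306| = 160.5 degrees
The angle is 160.5 degrees

Final answer: 160.5 degrees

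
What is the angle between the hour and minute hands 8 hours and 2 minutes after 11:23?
First find the time 8 hours and 2 minutes after 11:23.
Total minutes: 11 x 60 + 23 + 8 x 60 + 2 = 1165.
1165 mod 720 = 445 minutes = 7:25.
Now compute the angle at 7:25:
Hour hand: 7 x 30 + 25 x 0.5 = 222.5 degrees
Minute hand: 25 x 6 = 150 degrees
Difference: |222.5 - 150| = 72.5 degrees
The angle is 72.5 degrees

Final answer: 72.5 degrees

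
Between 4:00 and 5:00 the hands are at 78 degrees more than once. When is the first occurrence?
At t minutes past 4:00, the hour hand is at 30 x 4 + 0.5t degrees and the minute hand is at 6t degrees.
The smaller angle between them is 78 degrees when |30H - 5.5t| = 78 or |30H - 5.5t| = 282.
With H = 4, solve 30 x 4 - 5.5t = +/- target for each target:
  t = (30 x 4 - 78) / 5.5 = 7.64
  t = (30 x 4 + 78) / 5.5 = 36
  t = (30 x 4 - 282) / 5.5 = -29.45 (outside (0, 60))
  t = (30 x 4 + 282) / 5.5 = 73.09 (outside (0, 60))
Valid solutions in (0, 60): {7.64, 36} minutes.
The first occurrence is t = 7.64 minutes.
The hands form a 78-degree angle at 7.64 minutes past 4:00.

Final answer: 7.64 minutes past 4:00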